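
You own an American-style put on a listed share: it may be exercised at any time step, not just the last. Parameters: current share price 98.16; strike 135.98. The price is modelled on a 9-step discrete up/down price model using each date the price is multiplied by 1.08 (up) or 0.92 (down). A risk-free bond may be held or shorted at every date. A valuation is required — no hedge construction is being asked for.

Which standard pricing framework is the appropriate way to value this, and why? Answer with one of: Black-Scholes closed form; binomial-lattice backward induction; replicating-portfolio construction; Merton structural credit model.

Key observation: the exercise right at every one of the 9 steps is what matters: each node needs max(135.98 − S, continuation), which only the stepwise tree valuation starting from spot 98.16 delivers.

framework: binomial-lattice backward induction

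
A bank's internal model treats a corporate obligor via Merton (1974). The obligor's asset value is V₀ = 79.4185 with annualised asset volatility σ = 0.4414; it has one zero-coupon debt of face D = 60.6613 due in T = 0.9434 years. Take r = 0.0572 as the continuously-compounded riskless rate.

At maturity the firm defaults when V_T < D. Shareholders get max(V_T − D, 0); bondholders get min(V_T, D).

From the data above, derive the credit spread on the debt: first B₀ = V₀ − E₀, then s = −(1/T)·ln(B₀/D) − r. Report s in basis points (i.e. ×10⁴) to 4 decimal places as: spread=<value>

spread=709.5594

Equity is a call on the firm's assets struck at D = 60.6613:
d₁ = [ln(V₀/D) + (r + σ²/2)T] / (σ√T)
   = [ln(79.4185/60.6613) + (0.0572 + 0.5·0.4414²)·0.9434] / (0.4414·√0.9434)
   = [0.269425 + 0.145866] / 0.428726 = 0.968662
d₂ = d₁ − σ√T = 0.968662 − 0.428726 = 0.539936
N(d₁) = 0.833643,  N(d₂) = 0.705379,  e^(−rT) = 0.947468
E₀ = V₀·N(d₁) − D·e^(−rT)·N(d₂)
   = 79.4185·0.833643 − 60.6613·0.947468·0.705379 = 25.665277
B₀ = V₀ − E₀ = 79.4185 − 25.665277 = 53.753223
spread = −(1/T)·ln(B₀/D) − r = −(1/0.9434)·ln(53.753223/60.6613) − 0.0572 = 0.07095594
in basis points: 0.07095594 × 10⁴ = 709.5594 bp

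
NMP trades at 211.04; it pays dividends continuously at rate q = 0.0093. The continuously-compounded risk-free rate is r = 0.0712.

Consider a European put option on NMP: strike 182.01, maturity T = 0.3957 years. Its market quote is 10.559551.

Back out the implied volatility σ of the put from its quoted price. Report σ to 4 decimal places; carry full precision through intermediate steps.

sigma = 0.4881

At σ = 0.4881 the Black–Scholes value reproduces the quote:
σ√T = 0.4881·√0.3957 = 0.307038
d₁ = (ln(S/K) + (r−q+σ²/2)T) / (σ√T) = (ln(211.04/182.01) + (0.0712−0.0093+0.4881²/2)·0.3957) / 0.307038 = (0.147986 + 0.071630) / 0.307038 = 0.715273
d₂ = d₁ − σ√T = 0.715273 − 0.307038 = 0.408236
e^{−rT} = 0.972219
e^{−qT} = 0.996327
N(−d₁) = 0.237220,  N(−d₂) = 0.341550
V = K·e^{−rT}·N(−d₂) − S·e^{−qT}·N(−d₁) = 60.438574 − 49.879023 = 10.559551 (matching the quote); vega is positive throughout, so no other σ reproduces this price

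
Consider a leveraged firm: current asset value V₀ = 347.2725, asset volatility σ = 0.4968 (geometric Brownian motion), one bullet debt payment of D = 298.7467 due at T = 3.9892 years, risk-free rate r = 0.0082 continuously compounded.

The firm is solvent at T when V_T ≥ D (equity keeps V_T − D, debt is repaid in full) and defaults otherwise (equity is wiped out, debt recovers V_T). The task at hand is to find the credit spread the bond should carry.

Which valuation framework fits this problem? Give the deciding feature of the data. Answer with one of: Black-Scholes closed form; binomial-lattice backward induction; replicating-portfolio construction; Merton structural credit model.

Key observation: with the firm-asset dynamics (V₀ = 347.2725) and a single zero-coupon liability of face 298.7467 given, debt value, spread, and default probability all derive from the option view of the balance sheet.

framework: Merton structural credit model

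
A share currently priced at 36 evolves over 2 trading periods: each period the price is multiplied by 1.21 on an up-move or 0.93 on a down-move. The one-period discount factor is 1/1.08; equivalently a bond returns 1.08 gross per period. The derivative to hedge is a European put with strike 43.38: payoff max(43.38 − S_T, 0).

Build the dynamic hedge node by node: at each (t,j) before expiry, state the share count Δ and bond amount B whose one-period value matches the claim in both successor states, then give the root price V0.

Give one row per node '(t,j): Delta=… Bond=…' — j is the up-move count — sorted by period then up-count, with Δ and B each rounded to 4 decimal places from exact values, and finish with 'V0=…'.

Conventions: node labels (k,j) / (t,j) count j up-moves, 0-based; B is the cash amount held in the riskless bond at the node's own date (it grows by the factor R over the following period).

(0,0): Delta=-0.5410 Bond=22.9622
(1,0): Delta=-1.0000 Bond=40.1667
(1,1): Delta=-0.2352 Bond=11.4806
V0=3.4864

Arbitrage-free pricing uses the up-move probability p* = (R−d)/(u−d) = 0.5357, discounting each step at R = 1.08.
Payoffs at expiry: V(2,0)=12.2436, V(2,1)=2.8692, V(2,2)=0.0000
Node (1,0) S=33.4800: V=(p*·2.8692+(1−p*)·12.2436)/1.08=6.6867; Δ=(2.8692−12.2436)/(40.5108−31.1364)=-1.0000; B=V−Δ·S=40.1667
Node (1,1) S=43.5600: V=(p*·0.0000+(1−p*)·2.8692)/1.08=1.2335; Δ=(0.0000−2.8692)/(52.7076−40.5108)=-0.2352; B=V−Δ·S=11.4806
Node (0,0) S=36.0000: V=(p*·1.2335+(1−p*)·6.6867)/1.08=3.4864; Δ=(1.2335−6.6867)/(43.5600−33.4800)=-0.5410; B=V−Δ·S=22.9622
Verification: the root portfolio costs Δ(0,0)·S0 + B(0,0) = 3.4864, matching V0.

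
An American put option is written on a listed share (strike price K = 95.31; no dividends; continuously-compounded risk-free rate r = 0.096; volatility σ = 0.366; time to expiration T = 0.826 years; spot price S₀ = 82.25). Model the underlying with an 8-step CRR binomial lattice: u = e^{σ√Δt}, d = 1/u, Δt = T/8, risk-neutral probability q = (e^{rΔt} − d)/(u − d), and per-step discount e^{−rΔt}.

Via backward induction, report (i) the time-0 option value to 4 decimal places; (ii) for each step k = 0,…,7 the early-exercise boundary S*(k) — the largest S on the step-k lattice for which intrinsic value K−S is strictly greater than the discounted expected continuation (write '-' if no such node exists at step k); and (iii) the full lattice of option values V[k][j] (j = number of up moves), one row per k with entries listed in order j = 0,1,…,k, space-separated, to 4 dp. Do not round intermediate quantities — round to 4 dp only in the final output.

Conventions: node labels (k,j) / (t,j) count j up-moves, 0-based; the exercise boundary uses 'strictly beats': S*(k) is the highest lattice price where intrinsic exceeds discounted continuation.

params: Δt=0.10325 u=1.12480 d=0.88905 q=0.51289 e^(-rΔt)=0.99014
t_8 payoffs: 63.2079 54.6952 43.9252 30.2992 13.0600 0.0000 0.0000 0.0000 0.0000
t_7: node(7,0) S=36.1085 payoff=59.2015 vs cont=58.2615 → 59.2015 [stop]  node(7,1) S=45.6835 payoff=49.6265 vs cont=48.6864 → 49.6265 [stop]  node(7,2) S=57.7977 payoff=37.5123 vs cont=36.5723 → 37.5123 [stop]  node(7,3) S=73.1241 payoff=22.1859 vs cont=21.2458 → 22.1859 [stop]  node(7,4) S=92.5148 payoff=2.7952 vs cont=6.2990 → 6.2990 [wait]  node(7,5) S=117.0474 payoff=0.0000 vs cont=0.0000 → 0.0000 [wait]  node(7,6) S=148.0854 payoff=0.0000 vs cont=0.0000 → 0.0000 [wait]  node(7,7) S=187.3538 payoff=0.0000 vs cont=0.0000 → 0.0000 [wait]  ⇒ S*(7)=73.1241
t_6: node(6,0) S=40.6148 payoff=54.6952 vs cont=53.7551 → 54.6952 [stop]  node(6,1) S=51.3848 payoff=43.9252 vs cont=42.9851 → 43.9252 [stop]  node(6,2) S=65.0108 payoff=30.2992 vs cont=29.3592 → 30.2992 [stop]  node(6,3) S=82.2500 payoff=13.0600 vs cont=13.8993 → 13.8993 [wait]  node(6,4) S=104.0606 payoff=0.0000 vs cont=3.0381 → 3.0381 [wait]  node(6,5) S=131.6549 payoff=0.0000 vs cont=0.0000 → 0.0000 [wait]  node(6,6) S=166.5664 payoff=0.0000 vs cont=0.0000 → 0.0000 [wait]  ⇒ S*(6)=65.0108
t_5: node(5,0) S=45.6835 payoff=49.6265 vs cont=48.6864 → 49.6265 [stop]  node(5,1) S=57.7977 payoff=37.5123 vs cont=36.5723 → 37.5123 [stop]  node(5,2) S=73.1241 payoff=22.1859 vs cont=21.6720 → 22.1859 [stop]  node(5,3) S=92.5148 payoff=2.7952 vs cont=8.2466 → 8.2466 [wait]  node(5,4) S=117.0474 payoff=0.0000 vs cont=1.4653 → 1.4653 [wait]  node(5,5) S=148.0854 payoff=0.0000 vs cont=0.0000 → 0.0000 [wait]  ⇒ S*(5)=73.1241
t_4: node(4,0) S=51.3848 payoff=43.9252 vs cont=42.9851 → 43.9252 [stop]  node(4,1) S=65.0108 payoff=30.2992 vs cont=29.3592 → 30.2992 [stop]  node(4,2) S=82.2500 payoff=13.0600 vs cont=14.8883 → 14.8883 [wait]  node(4,3) S=104.0606 payoff=0.0000 vs cont=4.7215 → 4.7215 [wait]  node(4,4) S=131.6549 payoff=0.0000 vs cont=0.7067 → 0.7067 [wait]  ⇒ S*(4)=65.0108
t_3: node(3,0) S=57.7977 payoff=37.5123 vs cont=36.5723 → 37.5123 [stop]  node(3,1) S=73.1241 payoff=22.1859 vs cont=22.1743 → 22.1859 [stop]  node(3,2) S=92.5148 payoff=2.7952 vs cont=9.5785 → 9.5785 [wait]  node(3,3) S=117.0474 payoff=0.0000 vs cont=2.6361 → 2.6361 [wait]  ⇒ S*(3)=73.1241
t_2: node(2,0) S=65.0108 payoff=30.2992 vs cont=29.3592 → 30.2992 [stop]  node(2,1) S=82.2500 payoff=13.0600 vs cont=15.5647 → 15.5647 [wait]  node(2,2) S=104.0606 payoff=0.0000 vs cont=5.9585 → 5.9585 [wait]  ⇒ S*(2)=65.0108
t_1: node(1,0) S=73.1241 payoff=22.1859 vs cont=22.5178 → 22.5178 [wait]  node(1,1) S=92.5148 payoff=2.7952 vs cont=10.5329 → 10.5329 [wait]  ⇒ S*(1)=-
t_0: node(0,0) S=82.2500 payoff=13.0600 vs cont=16.2094 → 16.2094 [wait]  ⇒ S*(0)=-

price = 16.2094
boundary = - - 65.0108 73.1241 65.0108 73.1241 65.0108 73.1241
tree:
16.2094
22.5178 10.5329
30.2992 15.5647 5.9585
37.5123 22.1859 9.5785 2.6361
43.9252 30.2992 14.8883 4.7215 0.7067
49.6265 37.5123 22.1859 8.2466 1.4653 0.0000
54.6952 43.9252 30.2992 13.8993 3.0381 0.0000 0.0000
59.2015 49.6265 37.5123 22.1859 6.2990 0.0000 0.0000 0.0000
63.2079 54.6952 43.9252 30.2992 13.0600 0.0000 0.0000 0.0000 0.0000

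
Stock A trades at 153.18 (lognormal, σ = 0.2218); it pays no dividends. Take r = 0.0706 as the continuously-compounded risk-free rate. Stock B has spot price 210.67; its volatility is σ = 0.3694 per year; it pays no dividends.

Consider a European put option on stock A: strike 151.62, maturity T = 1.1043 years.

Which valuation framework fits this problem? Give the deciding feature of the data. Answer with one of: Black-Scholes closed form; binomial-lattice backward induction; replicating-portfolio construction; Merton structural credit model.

framework: Black-Scholes closed form

Key observation: with stock A following a GBM at constant σ and r, the European put struck at 151.62 prices in closed form — nothing here needs a stepwise model or a balance sheet.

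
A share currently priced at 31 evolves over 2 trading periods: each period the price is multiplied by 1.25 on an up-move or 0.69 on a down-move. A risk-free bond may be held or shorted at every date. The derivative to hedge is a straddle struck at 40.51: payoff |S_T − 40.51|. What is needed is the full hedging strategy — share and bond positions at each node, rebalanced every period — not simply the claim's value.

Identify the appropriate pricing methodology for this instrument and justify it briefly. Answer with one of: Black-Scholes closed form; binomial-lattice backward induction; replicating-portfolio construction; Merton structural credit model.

Key observation: the deliverable is the dynamic trading strategy on the 2-step tree (spot 31, moves 1.25 and 0.69), so the valuation must go through the node-by-node replicating-portfolio solve.

framework: replicating-portfolio construction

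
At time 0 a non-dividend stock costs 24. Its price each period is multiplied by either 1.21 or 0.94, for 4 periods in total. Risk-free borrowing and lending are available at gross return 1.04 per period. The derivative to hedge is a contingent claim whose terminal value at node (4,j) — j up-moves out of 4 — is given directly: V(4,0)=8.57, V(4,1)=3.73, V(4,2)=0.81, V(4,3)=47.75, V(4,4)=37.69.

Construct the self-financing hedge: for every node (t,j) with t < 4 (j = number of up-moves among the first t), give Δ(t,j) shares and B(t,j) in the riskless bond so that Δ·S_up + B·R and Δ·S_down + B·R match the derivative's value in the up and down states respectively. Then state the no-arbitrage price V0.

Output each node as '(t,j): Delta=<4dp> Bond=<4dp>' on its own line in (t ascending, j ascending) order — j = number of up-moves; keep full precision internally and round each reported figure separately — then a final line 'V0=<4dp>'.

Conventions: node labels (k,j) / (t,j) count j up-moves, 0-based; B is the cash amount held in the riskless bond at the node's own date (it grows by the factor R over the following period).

(0,0): Delta=1.2563 Bond=-21.7652
(1,0): Delta=0.4794 Bond=-5.1096
(1,1): Delta=2.2823 Bond=-52.4305
(2,0): Delta=-0.6934 Bond=19.5563
(2,1): Delta=2.0282 Bond=-47.5933
(2,2): Delta=2.6177 Bond=-66.3162
(3,0): Delta=-0.8993 Bond=24.4427
(3,1): Delta=-0.4215 Bond=13.3615
(3,2): Delta=5.2634 Bond=-156.3565
(3,3): Delta=-0.8763 Bond=79.5901
V0=8.3852

Risk-neutral probability p* = (R−d)/(u−d) = (1.04−0.94)/(1.21−0.94) = 0.3704.
Expiry values: V(4,0)=8.5700, V(4,1)=3.7300, V(4,2)=0.8100, V(4,3)=47.7500, V(4,4)=37.6900
  t=3,j=0: stock 19.9340 → up 24.1202 (V=3.7300), down 18.7380 (V=8.5700). Price 6.5167; hedge Δ=-0.8993, bond B=24.4427.
  t=3,j=1: stock 25.6597 → up 31.0483 (V=0.8100), down 24.1202 (V=3.7300). Price 2.5467; hedge Δ=-0.4215, bond B=13.3615.
  t=3,j=2: stock 33.0301 → up 39.9664 (V=47.7500), down 31.0483 (V=0.8100). Price 17.4954; hedge Δ=5.2634, bond B=-156.3565.
  t=3,j=3: stock 42.5175 → up 51.4461 (V=37.6900), down 39.9664 (V=47.7500). Price 42.3308; hedge Δ=-0.8763, bond B=79.5901.
  t=2,j=0: stock 21.2064 → up 25.6597 (V=2.5467), down 19.9340 (V=6.5167). Price 4.8522; hedge Δ=-0.6934, bond B=19.5563.
  t=2,j=1: stock 27.2976 → up 33.0301 (V=17.4954), down 25.6597 (V=2.5467). Price 7.7723; hedge Δ=2.0282, bond B=-47.5933.
  t=2,j=2: stock 35.1384 → up 42.5175 (V=42.3308), down 33.0301 (V=17.4954). Price 25.6670; hedge Δ=2.6177, bond B=-66.3162.
  t=1,j=0: stock 22.5600 → up 27.2976 (V=7.7723), down 21.2064 (V=4.8522). Price 5.7055; hedge Δ=0.4794, bond B=-5.1096.
  t=1,j=1: stock 29.0400 → up 35.1384 (V=25.6670), down 27.2976 (V=7.7723). Price 13.8461; hedge Δ=2.2823, bond B=-52.4305.
  t=0,j=0: stock 24.0000 → up 29.0400 (V=13.8461), down 22.5600 (V=5.7055). Price 8.3852; hedge Δ=1.2563, bond B=-21.7652.
Sanity check at the root: Δ(0,0)·S0 + B(0,0) reproduces V0 = 8.3852.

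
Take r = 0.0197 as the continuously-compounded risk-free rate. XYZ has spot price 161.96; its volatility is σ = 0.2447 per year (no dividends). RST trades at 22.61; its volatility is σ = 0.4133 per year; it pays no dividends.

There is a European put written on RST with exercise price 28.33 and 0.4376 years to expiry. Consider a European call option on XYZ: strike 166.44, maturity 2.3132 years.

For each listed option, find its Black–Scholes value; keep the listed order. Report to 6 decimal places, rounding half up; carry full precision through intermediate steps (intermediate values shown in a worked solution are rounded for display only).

[RST put K=28.33]
σ√T = 0.4133·√0.4376 = 0.273403
d₁ = (ln(S/K) + (r+σ²/2)T) / (σ√T) = (ln(22.61/28.33) + (0.0197+0.4133²/2)·0.4376) / 0.273403 = (-0.225529 + 0.045995) / 0.273403 = -0.656662
d₂ = d₁ − σ√T = -0.656662 − 0.273403 = -0.930065
e^{−rT} = 0.991416
N(−d₁) = 0.744301,  N(−d₂) = 0.823831
price = K·e^{−rT}·N(−d₂) − S·N(−d₁) = 23.138805 − 16.828639 = 6.310166
[XYZ call K=166.44]
σ√T = 0.2447·√2.3132 = 0.372169
d₁ = (ln(S/K) + (r+σ²/2)T) / (σ√T) = (ln(161.96/166.44) + (0.0197+0.2447²/2)·2.3132) / 0.372169 = (-0.027285 + 0.114825) / 0.372169 = 0.235214
d₂ = d₁ − σ√T = 0.235214 − 0.372169 = -0.136955
e^{−rT} = 0.955453
N(d₁) = 0.592979,  N(d₂) = 0.445533
price = S·N(d₁) − K·e^{−rT}·N(d₂) = 96.038846 − 70.851156 = 25.187690

price(RST put K=28.33) = 6.310166
price(XYZ call K=166.44) = 25.187690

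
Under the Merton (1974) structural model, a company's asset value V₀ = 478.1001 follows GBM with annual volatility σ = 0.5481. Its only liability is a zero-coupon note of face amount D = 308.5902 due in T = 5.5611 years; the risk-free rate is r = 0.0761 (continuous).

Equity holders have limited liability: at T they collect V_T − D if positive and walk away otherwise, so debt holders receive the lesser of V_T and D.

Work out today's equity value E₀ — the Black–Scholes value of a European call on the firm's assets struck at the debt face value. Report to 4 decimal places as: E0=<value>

E0=330.1702

Equity is a call on the firm's assets struck at D = 308.5902:
d₁ = [ln(V₀/D) + (r + σ²/2)T] / (σ√T)
   = [ln(478.1001/308.5902) + (0.0761 + 0.5·0.5481²)·5.5611] / (0.5481·√5.5611)
   = [0.437806 + 1.258515] / 1.292529 = 1.312405
d₂ = d₁ − σ√T = 1.312405 − 1.292529 = 0.019876
N(d₁) = 0.905308,  N(d₂) = 0.507929,  e^(−rT) = 0.654948
E₀ = V₀·N(d₁) − D·e^(−rT)·N(d₂)
   = 478.1001·0.905308 − 308.5902·0.654948·0.507929 = 330.170182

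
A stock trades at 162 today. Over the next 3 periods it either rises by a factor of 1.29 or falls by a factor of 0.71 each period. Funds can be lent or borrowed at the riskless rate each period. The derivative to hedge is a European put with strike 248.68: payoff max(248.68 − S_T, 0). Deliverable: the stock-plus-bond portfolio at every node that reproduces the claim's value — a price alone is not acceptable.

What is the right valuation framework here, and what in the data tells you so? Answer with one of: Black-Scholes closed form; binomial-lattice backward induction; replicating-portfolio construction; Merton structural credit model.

framework: replicating-portfolio construction

Key observation: a price alone would not answer the question — the per-node share/bond construction on the spot-162, 1.29/0.71 tree is required, and only the replicating-portfolio method yields it.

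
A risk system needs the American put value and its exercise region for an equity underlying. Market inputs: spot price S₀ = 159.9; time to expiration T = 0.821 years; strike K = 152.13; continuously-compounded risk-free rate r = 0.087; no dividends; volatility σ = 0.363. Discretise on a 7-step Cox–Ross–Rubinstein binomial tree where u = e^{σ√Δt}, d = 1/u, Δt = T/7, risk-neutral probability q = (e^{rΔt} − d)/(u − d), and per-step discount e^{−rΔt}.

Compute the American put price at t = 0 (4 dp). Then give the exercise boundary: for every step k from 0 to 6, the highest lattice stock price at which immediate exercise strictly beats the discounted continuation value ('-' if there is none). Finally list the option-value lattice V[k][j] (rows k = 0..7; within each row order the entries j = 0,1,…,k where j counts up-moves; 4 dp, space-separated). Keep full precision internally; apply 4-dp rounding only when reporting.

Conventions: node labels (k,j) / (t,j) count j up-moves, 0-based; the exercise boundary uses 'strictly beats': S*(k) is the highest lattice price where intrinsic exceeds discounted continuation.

price = 13.2659
boundary = - - - 110.1231 97.2497 110.1231 124.7006
tree:
13.2659
20.1452 6.9259
29.6384 11.4330 2.7365
42.0069 18.3559 5.0143 0.6039
54.8803 28.4365 9.0437 1.2455 0.0000
66.2487 42.0069 15.9755 2.5684 0.0000 0.0000
76.2883 54.8803 27.4294 5.2965 0.0000 0.0000 0.0000
85.1541 66.2487 42.0069 10.9223 0.0000 0.0000 0.0000 0.0000

Δt=0.11729, u=1.13237, d=0.88310, q=0.51010, disc=e^(-rΔt)=0.98985
k=7 terminal: V=max(K-S,0) → 85.1541 66.2487 42.0069 10.9223 0.0000 0.0000 0.0000 0.0000
k=6: j=0 S=75.8417 intr=76.2883 cont=74.7438 V=76.2883[EX]; j=1 S=97.2497 intr=54.8803 cont=53.3359 V=54.8803[EX]; j=2 S=124.7006 intr=27.4294 cont=25.8850 V=27.4294[EX]; j=3 S=159.9000 intr=0.0000 cont=5.2965 V=5.2965[hold]; j=4 S=205.0352 intr=0.0000 cont=0.0000 V=0.0000[hold]; j=5 S=262.9109 intr=0.0000 cont=0.0000 V=0.0000[hold]; j=6 S=337.1232 intr=0.0000 cont=0.0000 V=0.0000[hold]  S*(6)=124.7006
k=5: j=0 S=85.8813 intr=66.2487 cont=64.7043 V=66.2487[EX]; j=1 S=110.1231 intr=42.0069 cont=40.4625 V=42.0069[EX]; j=2 S=141.2077 intr=10.9223 cont=15.9755 V=15.9755[hold]; j=3 S=181.0667 intr=0.0000 cont=2.5684 V=2.5684[hold]; j=4 S=232.1766 intr=0.0000 cont=0.0000 V=0.0000[hold]; j=5 S=297.7135 intr=0.0000 cont=0.0000 V=0.0000[hold]  S*(5)=110.1231
k=4: j=0 S=97.2497 intr=54.8803 cont=53.3359 V=54.8803[EX]; j=1 S=124.7006 intr=27.4294 cont=28.4365 V=28.4365[hold]; j=2 S=159.9000 intr=0.0000 cont=9.0437 V=9.0437[hold]; j=3 S=205.0352 intr=0.0000 cont=1.2455 V=1.2455[hold]; j=4 S=262.9109 intr=0.0000 cont=0.0000 V=0.0000[hold]  S*(4)=97.2497
k=3: j=0 S=110.1231 intr=42.0069 cont=40.9710 V=42.0069[EX]; j=1 S=141.2077 intr=10.9223 cont=18.3559 V=18.3559[hold]; j=2 S=181.0667 intr=0.0000 cont=5.0143 V=5.0143[hold]; j=3 S=232.1766 intr=0.0000 cont=0.6039 V=0.6039[hold]  S*(3)=110.1231
k=2: j=0 S=124.7006 intr=27.4294 cont=29.6384 V=29.6384[hold]; j=1 S=159.9000 intr=0.0000 cont=11.4330 V=11.4330[hold]; j=2 S=205.0352 intr=0.0000 cont=2.7365 V=2.7365[hold]  S*(2)=-
k=1: j=0 S=141.2077 intr=10.9223 cont=20.1452 V=20.1452[hold]; j=1 S=181.0667 intr=0.0000 cont=6.9259 V=6.9259[hold]  S*(1)=-
k=0: j=0 S=159.9000 intr=0.0000 cont=13.2659 V=13.2659[hold]  S*(0)=-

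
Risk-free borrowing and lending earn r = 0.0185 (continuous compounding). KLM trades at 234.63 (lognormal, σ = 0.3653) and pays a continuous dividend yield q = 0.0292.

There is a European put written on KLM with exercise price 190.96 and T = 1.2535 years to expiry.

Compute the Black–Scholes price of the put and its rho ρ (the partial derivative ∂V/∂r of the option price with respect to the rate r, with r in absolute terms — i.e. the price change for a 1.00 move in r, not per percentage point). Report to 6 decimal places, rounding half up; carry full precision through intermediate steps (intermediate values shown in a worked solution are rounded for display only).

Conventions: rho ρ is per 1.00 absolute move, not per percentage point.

price = 17.209029
ρ = -92.387724

σ√T = 0.3653·√1.2535 = 0.408989
d₁ = (ln(S/K) + (r−q+σ²/2)T) / (σ√T) = (ln(234.63/190.96) + (0.0185−0.0292+0.3653²/2)·1.2535) / 0.408989 = (0.205946 + 0.070224) / 0.408989 = 0.675249
d₂ = d₁ − σ√T = 0.675249 − 0.408989 = 0.266260
e^{−rT} = 0.977077
e^{−qT} = 0.964060
N(−d₁) = 0.249759,  N(−d₂) = 0.395020
Put price V = K·e^{−rT}·N(−d₂) − S·e^{−qT}·N(−d₁) = 73.703808 − 56.494779 = 17.209029
ρ = −K·T·e^{−rT}·N(−d₂) = -92.387724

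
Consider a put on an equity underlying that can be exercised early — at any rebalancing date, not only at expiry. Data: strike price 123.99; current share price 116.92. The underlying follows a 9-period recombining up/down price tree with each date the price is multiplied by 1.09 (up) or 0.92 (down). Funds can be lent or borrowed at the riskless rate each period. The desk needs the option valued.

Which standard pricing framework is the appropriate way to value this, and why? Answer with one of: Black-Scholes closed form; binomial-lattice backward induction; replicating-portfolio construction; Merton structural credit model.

framework: binomial-lattice backward induction

Key observation: the put (strike 123.99 on spot 116.92) is American-style on a 9-step discrete price model, so the early-exercise decision at every node requires stepwise backward valuation — a closed form cannot price the exercise right.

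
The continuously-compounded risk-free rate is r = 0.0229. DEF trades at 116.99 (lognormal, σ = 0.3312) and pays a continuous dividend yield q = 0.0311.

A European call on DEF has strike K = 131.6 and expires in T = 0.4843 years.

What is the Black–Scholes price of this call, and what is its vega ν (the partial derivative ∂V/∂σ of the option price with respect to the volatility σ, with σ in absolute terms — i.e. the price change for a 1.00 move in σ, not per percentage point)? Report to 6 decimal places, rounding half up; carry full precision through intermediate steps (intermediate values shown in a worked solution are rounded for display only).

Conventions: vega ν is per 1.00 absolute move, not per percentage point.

σ√T = 0.3312·√0.4843 = 0.230488
d₁ = (ln(S/K) + (r−q+σ²/2)T) / (σ√T) = (ln(116.99/131.6) + (0.0229−0.0311+0.3312²/2)·0.4843) / 0.230488 = (-0.117679 + 0.022591) / 0.230488 = -0.412550
d₂ = d₁ − σ√T = -0.412550 − 0.230488 = -0.643037
e^{−rT} = 0.988971
e^{−qT} = 0.985051
N(d₁) = 0.339968,  N(d₂) = 0.260100
Call price V = S·e^{−qT}·N(d₁) − K·e^{−rT}·N(d₂) = 39.178336 − 33.851640 = 5.326696
φ(d₁) = (1/√(2π))·e^{−d₁²/2} = 0.366397
ν = S·e^{−qT}·φ(d₁)·√T = 29.384410

price = 5.326696
ν = 29.384410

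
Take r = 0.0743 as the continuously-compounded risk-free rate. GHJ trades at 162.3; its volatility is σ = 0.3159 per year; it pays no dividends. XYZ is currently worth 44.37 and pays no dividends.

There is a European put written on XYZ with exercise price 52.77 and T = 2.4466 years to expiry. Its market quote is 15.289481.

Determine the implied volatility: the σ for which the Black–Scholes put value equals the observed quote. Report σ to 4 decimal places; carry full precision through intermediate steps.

sigma = 0.5806

At σ = 0.5806 the Black–Scholes value reproduces the quote:
σ√T = 0.5806·√2.4466 = 0.908152
d₁ = (ln(S/K) + (r+σ²/2)T) / (σ√T) = (ln(44.37/52.77) + (0.0743+0.5806²/2)·2.4466) / 0.908152 = (-0.173379 + 0.594152) / 0.908152 = 0.463329
d₂ = d₁ − σ√T = 0.463329 − 0.908152 = -0.444823
e^{−rT} = 0.833783
N(−d₁) = 0.321564,  N(−d₂) = 0.671776
V = K·e^{−rT}·N(−d₂) − S·N(−d₁) = 29.557289 − 14.267808 = 15.289481 (the quoted price), and the Black–Scholes price is strictly increasing in σ, so σ is unique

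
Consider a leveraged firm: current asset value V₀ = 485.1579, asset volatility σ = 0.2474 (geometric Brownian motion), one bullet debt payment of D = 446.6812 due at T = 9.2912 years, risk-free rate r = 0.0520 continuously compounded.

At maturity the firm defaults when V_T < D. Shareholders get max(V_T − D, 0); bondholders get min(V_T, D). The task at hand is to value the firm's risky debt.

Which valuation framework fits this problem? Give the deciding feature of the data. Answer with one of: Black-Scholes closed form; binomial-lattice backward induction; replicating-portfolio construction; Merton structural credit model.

framework: Merton structural credit model

Key observation: with the firm-asset dynamics (V₀ = 485.1579) and a single zero-coupon liability of face 446.6812 given, debt value, spread, and default probability all derive from the option view of the balance sheet.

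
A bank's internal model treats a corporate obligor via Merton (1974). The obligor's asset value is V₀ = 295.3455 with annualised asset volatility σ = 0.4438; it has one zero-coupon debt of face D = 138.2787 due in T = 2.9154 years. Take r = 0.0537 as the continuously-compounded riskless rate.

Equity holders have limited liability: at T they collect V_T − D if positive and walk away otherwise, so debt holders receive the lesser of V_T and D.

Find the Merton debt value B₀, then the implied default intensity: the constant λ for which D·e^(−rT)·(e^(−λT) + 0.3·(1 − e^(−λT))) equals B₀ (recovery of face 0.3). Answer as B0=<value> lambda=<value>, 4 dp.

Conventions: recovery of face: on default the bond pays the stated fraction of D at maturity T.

Work the structural quantities from V₀ = 295.3455 against face 138.2787:
d₁ = [ln(V₀/D) + (r + σ²/2)T] / (σ√T)
   = [ln(295.3455/138.2787) + (0.0537 + 0.5·0.4438²)·2.9154] / (0.4438·√2.9154)
   = [0.758875 + 0.443663] / 0.757768 = 1.586947
d₂ = d₁ − σ√T = 1.586947 − 0.757768 = 0.829179
N(d₁) = 0.943738,  N(d₂) = 0.796498,  e^(−rT) = 0.855083
E₀ = V₀·N(d₁) − D·e^(−rT)·N(d₂)
   = 295.3455·0.943738 − 138.2787·0.855083·0.796498 = 184.550916
B₀ = V₀ − E₀ = 295.3455 − 184.550916 = 110.794584
e^(−λT) = (B₀·e^(rT)/D − 0.3)/(1 − 0.3) = (110.7946·1.169477/138.2787 − 0.3)/0.7 = 0.91004792
λ = −ln(0.91004792)/2.9154 = 0.032331

B0=110.7946 lambda=0.0323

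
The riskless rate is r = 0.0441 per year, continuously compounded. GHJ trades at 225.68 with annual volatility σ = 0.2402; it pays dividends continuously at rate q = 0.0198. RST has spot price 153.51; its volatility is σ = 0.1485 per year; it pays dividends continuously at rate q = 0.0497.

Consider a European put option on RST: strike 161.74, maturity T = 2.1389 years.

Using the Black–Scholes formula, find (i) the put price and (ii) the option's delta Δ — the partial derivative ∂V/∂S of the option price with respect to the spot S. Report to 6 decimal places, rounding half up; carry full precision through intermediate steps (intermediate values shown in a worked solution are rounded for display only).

price = 17.440244
Δ = -0.516275

σ√T = 0.1485·√2.1389 = 0.217181
d₁ = (ln(S/K) + (r−q+σ²/2)T) / (σ√T) = (ln(153.51/161.74) + (0.0441−0.0497+0.1485²/2)·2.1389) / 0.217181 = (-0.052224 + 0.011606) / 0.217181 = -0.187026
d₂ = d₁ − σ√T = -0.187026 − 0.217181 = -0.404207
e^{−rT} = 0.909987
e^{−qT} = 0.899152
N(−d₁) = 0.574180,  N(−d₂) = 0.656970
Put price V = K·e^{−rT}·N(−d₂) − S·e^{−qT}·N(−d₁) = 96.693599 − 79.253355 = 17.440244
Δ = −e^{−qT}·N(−d₁) = -0.516275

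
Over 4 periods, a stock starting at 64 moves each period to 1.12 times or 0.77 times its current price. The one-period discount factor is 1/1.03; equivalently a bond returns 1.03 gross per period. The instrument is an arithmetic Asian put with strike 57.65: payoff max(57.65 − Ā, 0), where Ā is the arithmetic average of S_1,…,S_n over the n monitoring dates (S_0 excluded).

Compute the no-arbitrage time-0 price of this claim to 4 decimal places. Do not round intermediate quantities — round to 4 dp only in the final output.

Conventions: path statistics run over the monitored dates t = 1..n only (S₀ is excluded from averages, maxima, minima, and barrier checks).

price = 1.7012

Set p* = 0.7429 (from d < R < u); the path-dependent value is the discounted p*-expectation over all price paths.
Enumerate all 2^4 = 16 price paths (U = up ×1.12, D = down ×0.77); each path with k up-moves has probability p*^k·(1−p*)^(4−k).
DDDD: Ā=34.7354, payoff=22.9146, prob=0.004372
UDDD: Ā=50.5242, payoff=7.1258, prob=0.012631
DUDD: Ā=44.9242, payoff=12.7258, prob=0.012631
UUDD: Ā=65.3443, payoff=0.0000, prob=0.036489
DDUD: Ā=40.6122, payoff=17.0378, prob=0.012631
UDUD: Ā=59.0723, payoff=0.0000, prob=0.036489
DUUD: Ā=53.4723, payoff=4.1777, prob=0.036489
UUUD: Ā=77.7780, payoff=0.0000, prob=0.105412
DDDU: Ā=37.2920, payoff=20.3580, prob=0.012631
UDDU: Ā=54.2429, payoff=3.4071, prob=0.036489
DUDU: Ā=48.6429, payoff=9.0071, prob=0.036489
UUDU: Ā=70.7533, payoff=0.0000, prob=0.105412
DDUU: Ā=44.3309, payoff=13.3191, prob=0.036489
UDUU: Ā=64.4813, payoff=0.0000, prob=0.105412
DUUU: Ā=58.8813, payoff=0.0000, prob=0.105412
UUUU: Ā=85.6456, payoff=0.0000, prob=0.304524
Price = Σ prob·payoff / R^4 = 1.914676 / 1.125509 = 1.7012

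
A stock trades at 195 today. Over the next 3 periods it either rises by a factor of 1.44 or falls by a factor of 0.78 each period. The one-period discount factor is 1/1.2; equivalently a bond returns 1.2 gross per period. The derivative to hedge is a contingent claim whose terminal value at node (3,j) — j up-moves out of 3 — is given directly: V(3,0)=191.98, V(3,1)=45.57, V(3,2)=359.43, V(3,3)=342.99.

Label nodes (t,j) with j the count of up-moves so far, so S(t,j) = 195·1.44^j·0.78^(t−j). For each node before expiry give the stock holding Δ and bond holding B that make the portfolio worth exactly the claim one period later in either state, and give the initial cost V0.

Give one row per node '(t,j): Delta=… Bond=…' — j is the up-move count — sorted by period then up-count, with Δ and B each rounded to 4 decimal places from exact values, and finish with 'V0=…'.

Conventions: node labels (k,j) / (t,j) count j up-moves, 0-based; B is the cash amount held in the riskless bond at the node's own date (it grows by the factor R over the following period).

(0,0): Delta=0.6434 Bond=29.5777
(1,0): Delta=1.2160 Bond=-51.6066
(1,1): Delta=0.4662 Bond=85.2646
(2,0): Delta=-1.8698 Bond=304.1750
(2,1): Delta=2.1712 Bond=-271.1295
(2,2): Delta=-0.0616 Bond=315.7159
V0=155.0407

Arbitrage-free pricing uses the up-move probability p* = (R−d)/(u−d) = 0.6364, discounting each step at R = 1.2.
Terminal payoffs: V(3,0)=191.9800, V(3,1)=45.5700, V(3,2)=359.4300, V(3,3)=342.9900
(2,0): S=118.6380. Δ = (V_up−V_dn)/(S_up−S_dn) = (45.5700−191.9800)/(170.8387−92.5376) = -1.8698. V = [p*·45.5700 + (1−p*)·191.9800]/1.2 = 82.3417. B = V − Δ·S = 304.1750.
(2,1): S=219.0240. Δ = (V_up−V_dn)/(S_up−S_dn) = (359.4300−45.5700)/(315.3946−170.8387) = 2.1712. V = [p*·359.4300 + (1−p*)·45.5700]/1.2 = 204.4159. B = V − Δ·S = -271.1295.
(2,2): S=404.3520. Δ = (V_up−V_dn)/(S_up−S_dn) = (342.9900−359.4300)/(582.2669−315.3946) = -0.0616. V = [p*·342.9900 + (1−p*)·359.4300]/1.2 = 290.8068. B = V − Δ·S = 315.7159.
(1,0): S=152.1000. Δ = (V_up−V_dn)/(S_up−S_dn) = (204.4159−82.3417)/(219.0240−118.6380) = 1.2160. V = [p*·204.4159 + (1−p*)·82.3417]/1.2 = 133.3544. B = V − Δ·S = -51.6066.
(1,1): S=280.8000. Δ = (V_up−V_dn)/(S_up−S_dn) = (290.8068−204.4159)/(404.3520−219.0240) = 0.4662. V = [p*·290.8068 + (1−p*)·204.4159]/1.2 = 216.1600. B = V − Δ·S = 85.2646.
(0,0): S=195.0000. Δ = (V_up−V_dn)/(S_up−S_dn) = (216.1600−133.3544)/(280.8000−152.1000) = 0.6434. V = [p*·216.1600 + (1−p*)·133.3544]/1.2 = 155.0407. B = V − Δ·S = 29.5777.
Verification: the root portfolio costs Δ(0,0)·S0 + B(0,0) = 155.0407, matching V0.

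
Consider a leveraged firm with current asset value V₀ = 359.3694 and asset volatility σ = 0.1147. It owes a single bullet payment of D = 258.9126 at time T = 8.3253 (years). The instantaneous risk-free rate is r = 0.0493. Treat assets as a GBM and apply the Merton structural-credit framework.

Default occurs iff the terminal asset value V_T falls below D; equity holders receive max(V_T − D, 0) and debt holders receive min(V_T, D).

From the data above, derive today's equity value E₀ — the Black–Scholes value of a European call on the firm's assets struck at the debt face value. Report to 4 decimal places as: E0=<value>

With assets at 359.3694 and a single debt payment of 258.9126 at 8.3253 years:
d₁ = [ln(V₀/D) + (r + σ²/2)T] / (σ√T)
   = [ln(359.3694/258.9126) + (0.0493 + 0.5·0.1147²)·8.3253] / (0.1147·√8.3253)
   = [0.327860 + 0.465201] / 0.330951 = 2.396314
d₂ = d₁ − σ√T = 2.396314 − 0.330951 = 2.065363
N(d₁) = 0.991720,  N(d₂) = 0.980556,  e^(−rT) = 0.663360
E₀ = V₀·N(d₁) − D·e^(−rT)·N(d₂)
   = 359.3694·0.991720 − 258.9126·0.663360·0.980556 = 187.980977

E0=187.9810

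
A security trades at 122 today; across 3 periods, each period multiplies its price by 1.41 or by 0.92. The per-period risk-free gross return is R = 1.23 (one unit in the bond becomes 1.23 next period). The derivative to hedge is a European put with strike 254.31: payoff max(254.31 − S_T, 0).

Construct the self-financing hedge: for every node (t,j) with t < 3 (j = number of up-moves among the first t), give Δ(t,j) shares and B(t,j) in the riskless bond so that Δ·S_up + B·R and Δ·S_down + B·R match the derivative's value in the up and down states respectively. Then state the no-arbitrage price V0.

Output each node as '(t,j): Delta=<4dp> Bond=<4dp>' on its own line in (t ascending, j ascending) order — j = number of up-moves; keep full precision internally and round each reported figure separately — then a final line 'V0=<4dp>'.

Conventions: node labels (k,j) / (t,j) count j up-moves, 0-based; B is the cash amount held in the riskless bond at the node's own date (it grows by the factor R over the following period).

(0,0): Delta=-0.6120 Bond=101.2524
(1,0): Delta=-1.0000 Bond=168.0944
(1,1): Delta=-0.4649 Bond=99.2510
(2,0): Delta=-1.0000 Bond=206.7561
(2,1): Delta=-1.0000 Bond=206.7561
(2,2): Delta=-0.2622 Bond=72.9112
V0=26.5937

Under the risk-neutral measure, an up-move has probability p* = (R−d)/(u−d) = 0.6327 and values discount at R = 1.23.
Terminal payoffs: V(3,0)=159.3101, V(3,1)=108.7123, V(3,2)=31.1657, V(3,3)=0.0000
(2,0): S=103.2608. Δ = (V_up−V_dn)/(S_up−S_dn) = (108.7123−159.3101)/(145.5977−94.9999) = -1.0000. V = [p*·108.7123 + (1−p*)·159.3101]/1.23 = 103.4953. B = V − Δ·S = 206.7561.
(2,1): S=158.2584. Δ = (V_up−V_dn)/(S_up−S_dn) = (31.1657−108.7123)/(223.1443−145.5977) = -1.0000. V = [p*·31.1657 + (1−p*)·108.7123]/1.23 = 48.4977. B = V − Δ·S = 206.7561.
(2,2): S=242.5482. Δ = (V_up−V_dn)/(S_up−S_dn) = (0.0000−31.1657)/(341.9930−223.1443) = -0.2622. V = [p*·0.0000 + (1−p*)·31.1657]/1.23 = 9.3078. B = V − Δ·S = 72.9112.
(1,0): S=112.2400. Δ = (V_up−V_dn)/(S_up−S_dn) = (48.4977−103.4953)/(158.2584−103.2608) = -1.0000. V = [p*·48.4977 + (1−p*)·103.4953]/1.23 = 55.8544. B = V − Δ·S = 168.0944.
(1,1): S=172.0200. Δ = (V_up−V_dn)/(S_up−S_dn) = (9.3078−48.4977)/(242.5482−158.2584) = -0.4649. V = [p*·9.3078 + (1−p*)·48.4977]/1.23 = 19.2716. B = V − Δ·S = 99.2510.
(0,0): S=122.0000. Δ = (V_up−V_dn)/(S_up−S_dn) = (19.2716−55.8544)/(172.0200−112.2400) = -0.6120. V = [p*·19.2716 + (1−p*)·55.8544]/1.23 = 26.5937. B = V − Δ·S = 101.2524.
Verification: the root portfolio costs Δ(0,0)·S0 + B(0,0) = 26.5937, matching V0.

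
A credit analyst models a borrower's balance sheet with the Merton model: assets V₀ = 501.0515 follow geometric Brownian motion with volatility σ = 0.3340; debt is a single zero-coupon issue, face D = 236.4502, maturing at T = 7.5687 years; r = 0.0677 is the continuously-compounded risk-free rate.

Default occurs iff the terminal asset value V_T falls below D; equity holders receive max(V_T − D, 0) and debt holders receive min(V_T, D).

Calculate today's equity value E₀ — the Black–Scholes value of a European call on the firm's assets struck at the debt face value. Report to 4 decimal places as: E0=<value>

Equity is a call on the firm's assets struck at D = 236.4502:
d₁ = [ln(V₀/D) + (r + σ²/2)T] / (σ√T)
   = [ln(501.0515/236.4502) + (0.0677 + 0.5·0.3340²)·7.5687] / (0.3340·√7.5687)
   = [0.750971 + 0.934568] / 0.918876 = 1.834348
d₂ = d₁ − σ√T = 1.834348 − 0.918876 = 0.915472
N(d₁) = 0.966699,  N(d₂) = 0.820028,  e^(−rT) = 0.599056
E₀ = V₀·N(d₁) − D·e^(−rT)·N(d₂)
   = 501.0515·0.966699 − 236.4502·0.599056·0.820028 = 368.211563

E0=368.2116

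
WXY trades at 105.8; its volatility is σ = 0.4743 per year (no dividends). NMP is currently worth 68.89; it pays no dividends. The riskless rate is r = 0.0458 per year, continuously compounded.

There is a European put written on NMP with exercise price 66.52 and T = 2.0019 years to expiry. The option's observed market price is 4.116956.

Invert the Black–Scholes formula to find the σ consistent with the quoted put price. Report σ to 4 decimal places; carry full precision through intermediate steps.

At σ = 0.2065 the Black–Scholes value reproduces the quote:
σ√T = 0.2065·√2.0019 = 0.292174
d₁ = (ln(S/K) + (r+σ²/2)T) / (σ√T) = (ln(68.89/66.52) + (0.0458+0.2065²/2)·2.0019) / 0.292174 = (0.035008 + 0.134370) / 0.292174 = 0.579717
d₂ = d₁ − σ√T = 0.579717 − 0.292174 = 0.287543
e^{−rT} = 0.912391
N(−d₁) = 0.281053,  N(−d₂) = 0.386848
V = K·e^{−rT}·N(−d₂) − S·N(−d₁) = 23.478676 − 19.361720 = 4.116956 (equal to the quote); since ∂V/∂σ > 0 for all σ, the implied volatility is unique

sigma = 0.2065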